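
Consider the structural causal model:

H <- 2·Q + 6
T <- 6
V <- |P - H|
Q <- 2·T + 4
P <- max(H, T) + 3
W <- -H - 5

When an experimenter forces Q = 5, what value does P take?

19

Under do(Q=5), the mechanism Q <- 2·T + 4 is discarded; Q is fixed at 5.
H = 2·Q + 6  [with Q=5]  = 16
P = max(H, T) + 3  [with H=16, T=6]  = 19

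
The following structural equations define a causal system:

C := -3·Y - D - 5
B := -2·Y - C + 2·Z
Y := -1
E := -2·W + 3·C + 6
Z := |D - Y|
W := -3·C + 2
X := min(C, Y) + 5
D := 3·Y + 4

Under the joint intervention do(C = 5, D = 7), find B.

13

Setting C = 5, D = 7 by intervention discards those variables' equations.
Z = |D - Y|  [with D=7, Y=-1]  = 8
B = -2·Y - C + 2·Z  [with Y=-1, C=5, Z=8]  = 13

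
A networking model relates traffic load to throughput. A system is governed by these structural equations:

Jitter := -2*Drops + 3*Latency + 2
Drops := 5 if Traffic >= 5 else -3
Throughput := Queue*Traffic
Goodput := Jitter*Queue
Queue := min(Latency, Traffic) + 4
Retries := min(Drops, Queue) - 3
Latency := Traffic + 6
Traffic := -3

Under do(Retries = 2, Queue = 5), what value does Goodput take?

85

Under do(Retries = 2, Queue = 5), each intervened variable's structural equation is replaced by its fixed value.
Latency = Traffic + 6  [with Traffic=-3]  = 3
Drops = 5 if Traffic >= 5 else -3  [with Traffic=-3]  = -3
Jitter = -2*Drops + 3*Latency + 2  [with Drops=-3, Latency=3]  = 17
Goodput = Jitter*Queue  [with Jitter=17, Queue=5]  = 85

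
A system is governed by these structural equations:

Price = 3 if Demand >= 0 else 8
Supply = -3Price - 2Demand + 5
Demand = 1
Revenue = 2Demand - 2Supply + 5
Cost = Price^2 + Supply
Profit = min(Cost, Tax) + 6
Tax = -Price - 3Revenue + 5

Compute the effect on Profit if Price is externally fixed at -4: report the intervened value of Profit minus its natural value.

86

Under do(Price=-4), the mechanism Price = 3 if Demand >= 0 else 8 is discarded; Price is fixed at -4.
Supply = -3Price - 2Demand + 5  [with Price=-4, Demand=1]  = 15
Cost = Price^2 + Supply  [with Price=-4, Supply=15]  = 31
Revenue = 2Demand - 2Supply + 5  [with Demand=1, Supply=15]  = -23
Tax = -Price - 3Revenue + 5  [with Price=-4, Revenue=-23]  = 78
Profit = min(Cost, Tax) + 6  [with Cost=31, Tax=78]  = 37
Without intervention: Price = 3 if Demand >= 0 else 8  [with Demand=1]  = 3; Supply = -3Price - 2Demand + 5  [with Price=3, Demand=1]  = -6; Cost = Price^2 + Supply  [with Price=3, Supply=-6]  = 3; Revenue = 2Demand - 2Supply + 5  [with Demand=1, Supply=-6]  = 19; Tax = -Price - 3Revenue + 5  [with Price=3, Revenue=19]  = -55; Profit = min(Cost, Tax) + 6  [with Cost=3, Tax=-55]  = -49.
Change = 37 − (-49) = 86.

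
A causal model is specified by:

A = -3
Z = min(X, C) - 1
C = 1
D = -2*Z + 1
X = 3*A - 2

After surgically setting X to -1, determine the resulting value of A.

Under do(X=-1), the mechanism X = 3*A - 2 is discarded; X is fixed at -1.
A is not downstream of the intervention, so its value is determined by the original equations.

-3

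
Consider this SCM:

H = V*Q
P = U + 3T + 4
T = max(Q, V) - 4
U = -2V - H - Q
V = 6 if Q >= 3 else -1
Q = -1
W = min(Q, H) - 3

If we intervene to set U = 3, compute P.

-8

The intervention breaks the incoming arrows to U: U = -2V - H - Q no longer applies, and U = 3.
V = 6 if Q >= 3 else -1  [with Q=-1]  = -1
T = max(Q, V) - 4  [with Q=-1, V=-1]  = -5
P = U + 3T + 4  [with U=3, T=-5]  = -8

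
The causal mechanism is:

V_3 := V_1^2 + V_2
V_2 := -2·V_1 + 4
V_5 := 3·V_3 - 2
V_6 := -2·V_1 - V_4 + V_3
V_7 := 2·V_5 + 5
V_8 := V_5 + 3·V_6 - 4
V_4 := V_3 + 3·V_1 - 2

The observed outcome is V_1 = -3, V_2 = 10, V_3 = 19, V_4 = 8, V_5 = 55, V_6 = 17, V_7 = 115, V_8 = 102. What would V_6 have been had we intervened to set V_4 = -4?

29

Under do(V_4=-4), the mechanism V_4 := V_3 + 3·V_1 - 2 is discarded; V_4 is fixed at -4.
V_2 = -2·V_1 + 4  [with V_1=-3]  = 10
V_3 = V_1^2 + V_2  [with V_1=-3, V_2=10]  = 19
V_6 = -2·V_1 - V_4 + V_3  [with V_1=-3, V_4=-4, V_3=19]  = 29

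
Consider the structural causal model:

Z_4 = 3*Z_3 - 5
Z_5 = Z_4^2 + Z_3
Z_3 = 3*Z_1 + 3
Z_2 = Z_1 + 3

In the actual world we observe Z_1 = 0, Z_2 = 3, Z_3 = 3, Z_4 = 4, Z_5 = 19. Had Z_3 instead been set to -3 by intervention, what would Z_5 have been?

do(Z_3=-3) replaces the equation Z_3 = 3*Z_1 + 3 with the constant Z_3 = -3.
Z_4 = 3*Z_3 - 5  [with Z_3=-3]  = -14
Z_5 = Z_4^2 + Z_3  [with Z_4=-14, Z_3=-3]  = 193

193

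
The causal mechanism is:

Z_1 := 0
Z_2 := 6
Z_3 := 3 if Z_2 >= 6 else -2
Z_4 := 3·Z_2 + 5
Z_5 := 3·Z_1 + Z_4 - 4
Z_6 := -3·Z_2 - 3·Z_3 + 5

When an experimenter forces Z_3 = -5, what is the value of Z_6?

2

The intervention breaks the incoming arrows to Z_3: Z_3 := 3 if Z_2 >= 6 else -2 no longer applies, and Z_3 = -5.
Z_6 = -3·Z_2 - 3·Z_3 + 5  [with Z_2=6, Z_3=-5]  = 2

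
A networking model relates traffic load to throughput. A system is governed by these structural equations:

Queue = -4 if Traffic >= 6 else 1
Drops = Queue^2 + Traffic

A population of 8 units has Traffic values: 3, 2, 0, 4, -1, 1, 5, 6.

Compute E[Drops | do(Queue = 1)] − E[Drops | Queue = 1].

0.5

Every unit gets Queue=1 under the intervention. Drops values become 4, 3, 1, 5, 0, 2, 6, 7; E[Drops|do(Queue=1)] = 3.5.
Observing Queue=1 restricts to units where Queue's equation naturally yields 1: Traffic ∈ {3, 2, 0, 4, -1, 1, 5}. In that subpopulation Drops = 4, 3, 1, 5, 0, 2, 6, mean 3.
Difference = 3.5 − 3 = 0.5.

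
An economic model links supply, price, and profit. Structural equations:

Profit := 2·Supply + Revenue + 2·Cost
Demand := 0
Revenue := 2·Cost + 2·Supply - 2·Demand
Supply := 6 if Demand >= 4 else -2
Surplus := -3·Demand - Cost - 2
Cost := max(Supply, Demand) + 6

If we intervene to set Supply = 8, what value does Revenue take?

Under do(Supply=8), the mechanism Supply := 6 if Demand >= 4 else -2 is discarded; Supply is fixed at 8.
Cost = max(Supply, Demand) + 6  [with Supply=8, Demand=0]  = 14
Revenue = 2·Cost + 2·Supply - 2·Demand  [with Cost=14, Supply=8, Demand=0]  = 44

44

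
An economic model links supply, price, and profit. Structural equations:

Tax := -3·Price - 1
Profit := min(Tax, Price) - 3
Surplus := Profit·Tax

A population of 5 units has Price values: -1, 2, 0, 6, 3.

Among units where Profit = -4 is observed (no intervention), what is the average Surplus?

E[Surplus|Profit=-4] averages over only the 2 units with Profit=-4 (Price = -1, 0): Surplus = -8, 4, mean -2.

-2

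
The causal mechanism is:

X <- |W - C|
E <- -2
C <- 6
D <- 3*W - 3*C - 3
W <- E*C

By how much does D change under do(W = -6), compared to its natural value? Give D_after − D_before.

18

The intervention breaks the incoming arrows to W: W <- E*C no longer applies, and W = -6.
D = 3*W - 3*C - 3  [with W=-6, C=6]  = -39
Without intervention: W = E*C  [with E=-2, C=6]  = -12; D = 3*W - 3*C - 3  [with W=-12, C=6]  = -57.
Change = -39 − (-57) = 18.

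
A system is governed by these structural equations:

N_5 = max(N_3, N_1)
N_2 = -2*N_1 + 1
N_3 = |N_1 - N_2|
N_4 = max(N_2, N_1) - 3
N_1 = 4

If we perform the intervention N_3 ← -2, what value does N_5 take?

4

do(N_3=-2) replaces the equation N_3 = |N_1 - N_2| with the constant N_3 = -2.
N_5 = max(N_3, N_1)  [with N_3=-2, N_1=4]  = 4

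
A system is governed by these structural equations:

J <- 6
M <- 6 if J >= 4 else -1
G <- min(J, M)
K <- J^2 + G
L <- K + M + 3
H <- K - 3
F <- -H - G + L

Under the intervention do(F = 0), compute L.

51

The intervention breaks the incoming arrows to F: F <- -H - G + L no longer applies, and F = 0.
L is not downstream of the intervention, so its value is determined by the original equations.
M = 6 if J >= 4 else -1  [with J=6]  = 6
G = min(J, M)  [with J=6, M=6]  = 6
K = J^2 + G  [with J=6, G=6]  = 42
L = K + M + 3  [with K=42, M=6]  = 51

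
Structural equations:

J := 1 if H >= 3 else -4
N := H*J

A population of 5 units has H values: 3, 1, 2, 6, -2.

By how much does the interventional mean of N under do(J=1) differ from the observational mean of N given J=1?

-2.5

do(J=1) breaks J's dependence on H. With J=1 fixed, N across the units is 3, 1, 2, 6, -2, mean 2.
Conditioning on J=1 selects the 2 unit(s) with H ∈ {3, 6}. Their N values: 3, 6. Mean = 4.5.
Difference = 2 − 4.5 = -2.5.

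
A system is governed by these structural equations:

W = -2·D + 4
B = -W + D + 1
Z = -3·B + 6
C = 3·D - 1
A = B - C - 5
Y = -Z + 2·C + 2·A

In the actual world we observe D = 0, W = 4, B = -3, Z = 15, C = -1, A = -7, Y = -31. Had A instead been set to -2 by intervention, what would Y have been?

-21

Intervening sets A = -2 and removes its equation (A = B - C - 5).
W = -2·D + 4  [with D=0]  = 4
B = -W + D + 1  [with W=4, D=0]  = -3
Z = -3·B + 6  [with B=-3]  = 15
C = 3·D - 1  [with D=0]  = -1
Y = -Z + 2·C + 2·A  [with Z=15, C=-1, A=-2]  = -21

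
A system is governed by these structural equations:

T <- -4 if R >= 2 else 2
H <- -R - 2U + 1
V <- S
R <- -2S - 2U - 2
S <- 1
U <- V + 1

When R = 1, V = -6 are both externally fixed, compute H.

The joint intervention fixes R = 1, V = -6, removing each variable's own equation.
U = V + 1  [with V=-6]  = -5
H = -R - 2U + 1  [with R=1, U=-5]  = 10

10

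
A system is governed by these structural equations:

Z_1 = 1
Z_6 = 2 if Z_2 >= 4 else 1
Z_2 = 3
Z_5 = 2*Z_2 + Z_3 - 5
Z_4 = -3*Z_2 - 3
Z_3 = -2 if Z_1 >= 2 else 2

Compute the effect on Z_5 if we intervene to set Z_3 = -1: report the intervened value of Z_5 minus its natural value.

do(Z_3=-1) replaces the equation Z_3 = -2 if Z_1 >= 2 else 2 with the constant Z_3 = -1.
Z_5 = 2*Z_2 + Z_3 - 5  [with Z_2=3, Z_3=-1]  = 0
Without intervention: Z_3 = -2 if Z_1 >= 2 else 2  [with Z_1=1]  = 2; Z_5 = 2*Z_2 + Z_3 - 5  [with Z_2=3, Z_3=2]  = 3.
Change = 0 − 3 = -3.

-3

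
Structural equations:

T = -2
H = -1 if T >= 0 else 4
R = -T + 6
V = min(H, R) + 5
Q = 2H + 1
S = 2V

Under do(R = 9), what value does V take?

9

The intervention breaks the incoming arrows to R: R = -T + 6 no longer applies, and R = 9.
H = -1 if T >= 0 else 4  [with T=-2]  = 4
V = min(H, R) + 5  [with H=4, R=9]  = 9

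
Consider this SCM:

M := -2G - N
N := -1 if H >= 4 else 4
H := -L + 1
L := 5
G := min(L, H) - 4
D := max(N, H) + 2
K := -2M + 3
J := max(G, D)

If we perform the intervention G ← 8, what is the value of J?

The intervention breaks the incoming arrows to G: G := min(L, H) - 4 no longer applies, and G = 8.
H = -L + 1  [with L=5]  = -4
N = -1 if H >= 4 else 4  [with H=-4]  = 4
D = max(N, H) + 2  [with N=4, H=-4]  = 6
J = max(G, D)  [with G=8, D=6]  = 8

8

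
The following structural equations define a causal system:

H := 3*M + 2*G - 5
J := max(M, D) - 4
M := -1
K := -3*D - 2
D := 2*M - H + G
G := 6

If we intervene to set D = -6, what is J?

-5

Intervening sets D = -6 and removes its equation (D := 2*M - H + G).
J = max(M, D) - 4  [with M=-1, D=-6]  = -5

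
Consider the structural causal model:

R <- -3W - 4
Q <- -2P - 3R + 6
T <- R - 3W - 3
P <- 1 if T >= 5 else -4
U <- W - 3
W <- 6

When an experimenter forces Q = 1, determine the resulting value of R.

do(Q=1) replaces the equation Q <- -2P - 3R + 6 with the constant Q = 1.
R is not downstream of the intervention, so its value is determined by the original equations.
R = -3W - 4  [with W=6]  = -22

-22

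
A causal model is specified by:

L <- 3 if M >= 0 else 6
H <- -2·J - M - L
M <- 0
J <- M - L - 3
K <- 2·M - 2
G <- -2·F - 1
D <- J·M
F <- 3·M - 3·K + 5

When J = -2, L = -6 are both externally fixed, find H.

Setting J = -2, L = -6 by intervention discards those variables' equations.
H = -2·J - M - L  [with J=-2, M=0, L=-6]  = 10

10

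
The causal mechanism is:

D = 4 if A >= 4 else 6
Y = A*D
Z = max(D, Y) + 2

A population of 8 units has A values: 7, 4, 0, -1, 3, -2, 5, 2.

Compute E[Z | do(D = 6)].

20

The intervention sets D=6 in all 8 units regardless of A. Recomputing Z per unit gives 44, 26, 8, 8, 20, 8, 32, 14; average 20.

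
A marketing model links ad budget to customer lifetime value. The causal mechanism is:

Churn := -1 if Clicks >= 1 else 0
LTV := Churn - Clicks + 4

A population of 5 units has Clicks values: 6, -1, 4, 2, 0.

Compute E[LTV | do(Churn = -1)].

Under do(Churn=-1), Churn's equation is replaced by Churn=-1 for every unit. Per-unit LTV: -3, 4, -1, 1, 3. Mean = 0.8.

0.8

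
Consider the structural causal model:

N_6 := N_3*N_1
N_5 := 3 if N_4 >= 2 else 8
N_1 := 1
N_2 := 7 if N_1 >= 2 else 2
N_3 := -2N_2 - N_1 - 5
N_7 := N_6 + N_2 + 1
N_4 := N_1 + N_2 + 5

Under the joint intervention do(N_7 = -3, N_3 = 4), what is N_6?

Setting N_7 = -3, N_3 = 4 by intervention discards those variables' equations.
N_6 = N_3*N_1  [with N_3=4, N_1=1]  = 4

4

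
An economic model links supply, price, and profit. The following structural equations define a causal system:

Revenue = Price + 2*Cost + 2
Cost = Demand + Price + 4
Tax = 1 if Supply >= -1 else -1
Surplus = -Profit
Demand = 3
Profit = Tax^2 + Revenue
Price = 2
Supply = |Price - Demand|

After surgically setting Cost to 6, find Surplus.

do(Cost=6) replaces the equation Cost = Demand + Price + 4 with the constant Cost = 6.
Supply = |Price - Demand|  [with Price=2, Demand=3]  = 1
Revenue = Price + 2*Cost + 2  [with Price=2, Cost=6]  = 16
Tax = 1 if Supply >= -1 else -1  [with Supply=1]  = 1
Profit = Tax^2 + Revenue  [with Tax=1, Revenue=16]  = 17
Surplus = -Profit  [with Profit=17]  = -17

-17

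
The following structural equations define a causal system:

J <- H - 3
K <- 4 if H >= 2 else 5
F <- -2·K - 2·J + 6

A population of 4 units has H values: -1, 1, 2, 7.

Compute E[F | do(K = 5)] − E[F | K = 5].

do(K=5) breaks K's dependence on H. With K=5 fixed, F across the units is 4, 0, -2, -12, mean -2.5.
E[F|K=5] averages over only the 2 units with K=5 (H = -1, 1): F = 4, 0, mean 2.
Difference = -2.5 − 2 = -4.5.

-4.5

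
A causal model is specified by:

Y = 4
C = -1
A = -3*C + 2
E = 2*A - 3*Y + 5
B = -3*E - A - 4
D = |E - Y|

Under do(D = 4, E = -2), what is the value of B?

Setting D = 4, E = -2 by intervention discards those variables' equations.
A = -3*C + 2  [with C=-1]  = 5
B = -3*E - A - 4  [with E=-2, A=5]  = -3

-3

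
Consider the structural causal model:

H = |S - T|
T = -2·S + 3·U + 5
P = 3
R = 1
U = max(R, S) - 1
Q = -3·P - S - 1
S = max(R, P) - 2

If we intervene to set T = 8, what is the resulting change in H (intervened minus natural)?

5

Under do(T=8), the mechanism T = -2·S + 3·U + 5 is discarded; T is fixed at 8.
S = max(R, P) - 2  [with R=1, P=3]  = 1
H = |S - T|  [with S=1, T=8]  = 7
Without intervention: S = max(R, P) - 2  [with R=1, P=3]  = 1; U = max(R, S) - 1  [with R=1, S=1]  = 0; T = -2·S + 3·U + 5  [with S=1, U=0]  = 3; H = |S - T|  [with S=1, T=3]  = 2.
Change = 7 − 2 = 5.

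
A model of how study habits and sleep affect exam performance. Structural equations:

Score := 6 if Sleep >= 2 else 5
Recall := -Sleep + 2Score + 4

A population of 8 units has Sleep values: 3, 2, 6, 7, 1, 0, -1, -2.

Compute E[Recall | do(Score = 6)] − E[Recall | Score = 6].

Every unit gets Score=6 under the intervention. Recall values become 13, 14, 10, 9, 15, 16, 17, 18; E[Recall|do(Score=6)] = 14.
Observing Score=6 restricts to units where Score's equation naturally yields 6: Sleep ∈ {3, 2, 6, 7}. In that subpopulation Recall = 13, 14, 10, 9, mean 11.5.
Difference = 14 − 11.5 = 2.5.

2.5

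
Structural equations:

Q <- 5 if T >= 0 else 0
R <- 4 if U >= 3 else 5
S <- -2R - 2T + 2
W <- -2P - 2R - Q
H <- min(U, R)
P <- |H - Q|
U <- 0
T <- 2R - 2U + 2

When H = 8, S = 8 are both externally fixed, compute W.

-21

Under do(H = 8, S = 8), each intervened variable's structural equation is replaced by its fixed value.
R = 4 if U >= 3 else 5  [with U=0]  = 5
T = 2R - 2U + 2  [with R=5, U=0]  = 12
Q = 5 if T >= 0 else 0  [with T=12]  = 5
P = |H - Q|  [with H=8, Q=5]  = 3
W = -2P - 2R - Q  [with P=3, R=5, Q=5]  = -21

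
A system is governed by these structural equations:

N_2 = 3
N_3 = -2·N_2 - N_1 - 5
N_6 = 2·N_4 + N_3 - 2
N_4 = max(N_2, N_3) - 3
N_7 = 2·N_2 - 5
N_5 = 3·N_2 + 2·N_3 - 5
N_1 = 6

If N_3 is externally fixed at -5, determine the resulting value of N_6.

The intervention breaks the incoming arrows to N_3: N_3 = -2·N_2 - N_1 - 5 no longer applies, and N_3 = -5.
N_4 = max(N_2, N_3) - 3  [with N_2=3, N_3=-5]  = 0
N_6 = 2·N_4 + N_3 - 2  [with N_4=0, N_3=-5]  = -7

-7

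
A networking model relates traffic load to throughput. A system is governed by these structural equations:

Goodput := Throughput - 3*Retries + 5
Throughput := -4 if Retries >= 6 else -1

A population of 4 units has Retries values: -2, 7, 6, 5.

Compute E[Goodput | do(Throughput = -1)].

do(Throughput=-1) breaks Throughput's dependence on Retries. With Throughput=-1 fixed, Goodput across the units is 10, -17, -14, -11, mean -8.

-8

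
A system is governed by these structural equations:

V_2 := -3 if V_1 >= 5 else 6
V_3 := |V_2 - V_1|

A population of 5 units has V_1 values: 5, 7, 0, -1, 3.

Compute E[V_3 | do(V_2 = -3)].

5.8

Under do(V_2=-3), V_2's equation is replaced by V_2=-3 for every unit. Per-unit V_3: 8, 10, 3, 2, 6. Mean = 5.8.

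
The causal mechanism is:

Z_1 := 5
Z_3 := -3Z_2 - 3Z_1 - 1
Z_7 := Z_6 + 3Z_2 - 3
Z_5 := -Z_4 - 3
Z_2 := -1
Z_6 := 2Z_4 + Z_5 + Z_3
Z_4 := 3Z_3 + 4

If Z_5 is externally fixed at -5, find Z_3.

do(Z_5=-5) replaces the equation Z_5 := -Z_4 - 3 with the constant Z_5 = -5.
Z_3 is not downstream of the intervention, so its value is determined by the original equations.
Z_3 = -3Z_2 - 3Z_1 - 1  [with Z_2=-1, Z_1=5]  = -13

-13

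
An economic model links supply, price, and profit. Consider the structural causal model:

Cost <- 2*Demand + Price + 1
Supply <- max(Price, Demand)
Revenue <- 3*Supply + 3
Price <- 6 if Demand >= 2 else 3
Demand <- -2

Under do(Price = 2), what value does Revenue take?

do(Price=2) replaces the equation Price <- 6 if Demand >= 2 else 3 with the constant Price = 2.
Supply = max(Price, Demand)  [with Price=2, Demand=-2]  = 2
Revenue = 3*Supply + 3  [with Supply=2]  = 9

9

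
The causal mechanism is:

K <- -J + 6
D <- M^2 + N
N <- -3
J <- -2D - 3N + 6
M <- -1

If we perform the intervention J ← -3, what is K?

Intervening sets J = -3 and removes its equation (J <- -2D - 3N + 6).
K = -J + 6  [with J=-3]  = 9

9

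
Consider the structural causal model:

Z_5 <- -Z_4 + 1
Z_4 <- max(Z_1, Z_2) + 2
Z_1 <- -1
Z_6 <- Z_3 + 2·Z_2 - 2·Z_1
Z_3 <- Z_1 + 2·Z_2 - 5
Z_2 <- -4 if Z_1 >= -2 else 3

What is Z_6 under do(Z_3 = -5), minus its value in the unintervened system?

The intervention breaks the incoming arrows to Z_3: Z_3 <- Z_1 + 2·Z_2 - 5 no longer applies, and Z_3 = -5.
Z_2 = -4 if Z_1 >= -2 else 3  [with Z_1=-1]  = -4
Z_6 = Z_3 + 2·Z_2 - 2·Z_1  [with Z_3=-5, Z_2=-4, Z_1=-1]  = -11
Without intervention: Z_2 = -4 if Z_1 >= -2 else 3  [with Z_1=-1]  = -4; Z_3 = Z_1 + 2·Z_2 - 5  [with Z_1=-1, Z_2=-4]  = -14; Z_6 = Z_3 + 2·Z_2 - 2·Z_1  [with Z_3=-14, Z_2=-4, Z_1=-1]  = -20.
Change = -11 − (-20) = 9.

9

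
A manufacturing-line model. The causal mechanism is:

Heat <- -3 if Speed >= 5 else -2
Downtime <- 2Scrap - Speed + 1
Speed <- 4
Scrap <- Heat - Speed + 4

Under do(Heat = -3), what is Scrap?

The intervention breaks the incoming arrows to Heat: Heat <- -3 if Speed >= 5 else -2 no longer applies, and Heat = -3.
Scrap = Heat - Speed + 4  [with Heat=-3, Speed=4]  = -3

-3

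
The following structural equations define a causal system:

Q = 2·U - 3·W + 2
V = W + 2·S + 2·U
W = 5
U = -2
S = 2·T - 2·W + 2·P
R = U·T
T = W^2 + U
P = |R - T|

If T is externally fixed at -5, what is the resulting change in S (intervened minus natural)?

The intervention breaks the incoming arrows to T: T = W^2 + U no longer applies, and T = -5.
R = U·T  [with U=-2, T=-5]  = 10
P = |R - T|  [with R=10, T=-5]  = 15
S = 2·T - 2·W + 2·P  [with T=-5, W=5, P=15]  = 10
Without intervention: T = W^2 + U  [with W=5, U=-2]  = 23; R = U·T  [with U=-2, T=23]  = -46; P = |R - T|  [with R=-46, T=23]  = 69; S = 2·T - 2·W + 2·P  [with T=23, W=5, P=69]  = 174.
Change = 10 − 174 = -164.

-164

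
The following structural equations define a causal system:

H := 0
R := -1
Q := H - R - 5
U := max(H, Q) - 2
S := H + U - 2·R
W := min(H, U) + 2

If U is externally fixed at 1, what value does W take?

Under do(U=1), the mechanism U := max(H, Q) - 2 is discarded; U is fixed at 1.
W = min(H, U) + 2  [with H=0, U=1]  = 2

2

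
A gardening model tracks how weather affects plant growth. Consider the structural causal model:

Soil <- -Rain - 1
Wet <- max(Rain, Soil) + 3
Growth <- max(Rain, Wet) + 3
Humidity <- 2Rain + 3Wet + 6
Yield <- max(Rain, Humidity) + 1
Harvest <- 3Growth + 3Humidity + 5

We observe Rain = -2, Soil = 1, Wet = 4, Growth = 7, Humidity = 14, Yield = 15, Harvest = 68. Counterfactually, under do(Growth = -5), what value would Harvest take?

The intervention breaks the incoming arrows to Growth: Growth <- max(Rain, Wet) + 3 no longer applies, and Growth = -5.
Soil = -Rain - 1  [with Rain=-2]  = 1
Wet = max(Rain, Soil) + 3  [with Rain=-2, Soil=1]  = 4
Humidity = 2Rain + 3Wet + 6  [with Rain=-2, Wet=4]  = 14
Harvest = 3Growth + 3Humidity + 5  [with Growth=-5, Humidity=14]  = 32

32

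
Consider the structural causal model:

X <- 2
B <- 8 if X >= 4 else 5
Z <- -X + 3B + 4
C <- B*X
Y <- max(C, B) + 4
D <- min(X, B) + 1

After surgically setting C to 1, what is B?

The intervention breaks the incoming arrows to C: C <- B*X no longer applies, and C = 1.
Since B is not a descendant of the intervened variable, it is unaffected.
B = 8 if X >= 4 else 5  [with X=2]  = 5

5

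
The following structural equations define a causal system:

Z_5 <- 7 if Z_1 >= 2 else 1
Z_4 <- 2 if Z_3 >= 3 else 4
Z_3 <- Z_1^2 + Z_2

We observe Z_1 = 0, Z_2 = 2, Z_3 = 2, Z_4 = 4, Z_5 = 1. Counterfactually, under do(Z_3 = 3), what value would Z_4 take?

2

The intervention breaks the incoming arrows to Z_3: Z_3 <- Z_1^2 + Z_2 no longer applies, and Z_3 = 3.
Z_4 = 2 if Z_3 >= 3 else 4  [with Z_3=3]  = 2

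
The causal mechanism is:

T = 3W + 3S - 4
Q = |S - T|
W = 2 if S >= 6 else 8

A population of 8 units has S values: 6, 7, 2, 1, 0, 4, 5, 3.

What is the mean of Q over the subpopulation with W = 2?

Observing W=2 restricts to units where W's equation naturally yields 2: S ∈ {6, 7}. In that subpopulation Q = 14, 16, mean 15.

15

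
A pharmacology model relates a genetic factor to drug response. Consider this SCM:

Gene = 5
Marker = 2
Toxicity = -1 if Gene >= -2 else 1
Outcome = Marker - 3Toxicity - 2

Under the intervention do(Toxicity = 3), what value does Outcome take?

The intervention breaks the incoming arrows to Toxicity: Toxicity = -1 if Gene >= -2 else 1 no longer applies, and Toxicity = 3.
Outcome = Marker - 3Toxicity - 2  [with Marker=2, Toxicity=3]  = -9

-9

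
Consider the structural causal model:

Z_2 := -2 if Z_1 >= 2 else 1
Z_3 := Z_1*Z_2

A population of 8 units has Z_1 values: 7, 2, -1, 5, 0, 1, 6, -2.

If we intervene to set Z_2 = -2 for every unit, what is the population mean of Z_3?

Every unit gets Z_2=-2 under the intervention. Z_3 values become -14, -4, 2, -10, 0, -2, -12, 4; E[Z_3|do(Z_2=-2)] = -4.5.

-4.5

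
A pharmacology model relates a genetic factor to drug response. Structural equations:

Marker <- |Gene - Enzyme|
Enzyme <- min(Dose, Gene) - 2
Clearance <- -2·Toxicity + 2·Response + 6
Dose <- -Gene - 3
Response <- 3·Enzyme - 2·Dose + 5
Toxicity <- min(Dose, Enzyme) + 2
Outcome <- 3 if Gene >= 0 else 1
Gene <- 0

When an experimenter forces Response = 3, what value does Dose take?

Under do(Response=3), the mechanism Response <- 3·Enzyme - 2·Dose + 5 is discarded; Response is fixed at 3.
No directed path runs from Response to Dose, so Dose keeps its natural value.
Dose = -Gene - 3  [with Gene=0]  = -3

-3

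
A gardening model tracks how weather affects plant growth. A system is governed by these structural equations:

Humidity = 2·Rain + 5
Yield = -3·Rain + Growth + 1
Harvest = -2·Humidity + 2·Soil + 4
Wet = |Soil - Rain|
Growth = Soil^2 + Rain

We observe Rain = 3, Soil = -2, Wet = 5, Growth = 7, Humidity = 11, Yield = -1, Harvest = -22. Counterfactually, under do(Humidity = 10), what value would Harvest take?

-20

Under do(Humidity=10), the mechanism Humidity = 2·Rain + 5 is discarded; Humidity is fixed at 10.
Harvest = -2·Humidity + 2·Soil + 4  [with Humidity=10, Soil=-2]  = -20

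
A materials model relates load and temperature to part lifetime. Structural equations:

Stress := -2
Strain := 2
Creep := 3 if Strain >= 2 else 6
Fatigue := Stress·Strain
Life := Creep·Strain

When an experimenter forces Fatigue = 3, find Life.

6

Intervening sets Fatigue = 3 and removes its equation (Fatigue := Stress·Strain).
No directed path runs from Fatigue to Life, so Life keeps its natural value.
Creep = 3 if Strain >= 2 else 6  [with Strain=2]  = 3
Life = Creep·Strain  [with Creep=3, Strain=2]  = 6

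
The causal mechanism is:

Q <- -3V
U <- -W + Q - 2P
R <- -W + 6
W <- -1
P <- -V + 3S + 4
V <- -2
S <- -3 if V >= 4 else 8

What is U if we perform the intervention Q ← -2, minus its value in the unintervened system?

Under do(Q=-2), the mechanism Q <- -3V is discarded; Q is fixed at -2.
S = -3 if V >= 4 else 8  [with V=-2]  = 8
P = -V + 3S + 4  [with V=-2, S=8]  = 30
U = -W + Q - 2P  [with W=-1, Q=-2, P=30]  = -61
Without intervention: S = -3 if V >= 4 else 8  [with V=-2]  = 8; Q = -3V  [with V=-2]  = 6; P = -V + 3S + 4  [with V=-2, S=8]  = 30; U = -W + Q - 2P  [with W=-1, Q=6, P=30]  = -53.
Change = -61 − (-53) = -8.

-8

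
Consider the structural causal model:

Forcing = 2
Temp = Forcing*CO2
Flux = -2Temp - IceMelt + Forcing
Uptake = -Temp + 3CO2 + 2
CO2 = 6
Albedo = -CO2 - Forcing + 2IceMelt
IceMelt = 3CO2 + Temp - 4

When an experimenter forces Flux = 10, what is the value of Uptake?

8

Intervening sets Flux = 10 and removes its equation (Flux = -2Temp - IceMelt + Forcing).
No directed path runs from Flux to Uptake, so Uptake keeps its natural value.
Temp = Forcing*CO2  [with Forcing=2, CO2=6]  = 12
Uptake = -Temp + 3CO2 + 2  [with Temp=12, CO2=6]  = 8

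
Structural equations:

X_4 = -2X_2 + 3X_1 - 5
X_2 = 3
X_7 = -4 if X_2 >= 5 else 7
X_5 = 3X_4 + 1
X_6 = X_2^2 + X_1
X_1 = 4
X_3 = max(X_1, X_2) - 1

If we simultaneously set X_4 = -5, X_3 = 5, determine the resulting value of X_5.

The joint intervention fixes X_4 = -5, X_3 = 5, removing each variable's own equation.
X_5 = 3X_4 + 1  [with X_4=-5]  = -14

-14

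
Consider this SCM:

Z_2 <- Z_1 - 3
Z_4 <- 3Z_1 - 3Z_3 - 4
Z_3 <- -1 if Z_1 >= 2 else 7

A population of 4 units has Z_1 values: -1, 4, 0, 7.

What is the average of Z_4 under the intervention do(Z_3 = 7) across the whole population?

The intervention sets Z_3=7 in all 4 units regardless of Z_1. Recomputing Z_4 per unit gives -28, -13, -25, -4; average -17.5.

-17.5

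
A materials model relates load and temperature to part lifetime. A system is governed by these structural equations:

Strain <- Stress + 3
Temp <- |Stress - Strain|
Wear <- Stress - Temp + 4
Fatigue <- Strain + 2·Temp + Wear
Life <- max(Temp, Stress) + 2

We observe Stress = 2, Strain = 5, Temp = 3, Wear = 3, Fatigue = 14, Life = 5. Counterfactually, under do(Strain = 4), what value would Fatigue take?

do(Strain=4) replaces the equation Strain <- Stress + 3 with the constant Strain = 4.
Temp = |Stress - Strain|  [with Stress=2, Strain=4]  = 2
Wear = Stress - Temp + 4  [with Stress=2, Temp=2]  = 4
Fatigue = Strain + 2·Temp + Wear  [with Strain=4, Temp=2, Wear=4]  = 12

12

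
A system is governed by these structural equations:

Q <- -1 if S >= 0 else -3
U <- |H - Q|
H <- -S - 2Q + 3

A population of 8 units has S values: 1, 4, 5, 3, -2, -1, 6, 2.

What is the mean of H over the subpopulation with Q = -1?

E[H|Q=-1] averages over only the 6 units with Q=-1 (S = 1, 4, 5, 3, 6, 2): H = 4, 1, 0, 2, -1, 3, mean 1.5.

1.5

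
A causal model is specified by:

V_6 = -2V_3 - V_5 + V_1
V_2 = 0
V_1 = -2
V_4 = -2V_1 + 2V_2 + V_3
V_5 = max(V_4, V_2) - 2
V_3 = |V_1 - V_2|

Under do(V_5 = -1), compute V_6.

-5

The intervention breaks the incoming arrows to V_5: V_5 = max(V_4, V_2) - 2 no longer applies, and V_5 = -1.
V_3 = |V_1 - V_2|  [with V_1=-2, V_2=0]  = 2
V_6 = -2V_3 - V_5 + V_1  [with V_3=2, V_5=-1, V_1=-2]  = -5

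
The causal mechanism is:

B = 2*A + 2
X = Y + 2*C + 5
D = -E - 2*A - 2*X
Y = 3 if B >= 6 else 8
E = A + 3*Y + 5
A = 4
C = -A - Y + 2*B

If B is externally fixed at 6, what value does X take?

18

do(B=6) replaces the equation B = 2*A + 2 with the constant B = 6.
Y = 3 if B >= 6 else 8  [with B=6]  = 3
C = -A - Y + 2*B  [with A=4, Y=3, B=6]  = 5
X = Y + 2*C + 5  [with Y=3, C=5]  = 18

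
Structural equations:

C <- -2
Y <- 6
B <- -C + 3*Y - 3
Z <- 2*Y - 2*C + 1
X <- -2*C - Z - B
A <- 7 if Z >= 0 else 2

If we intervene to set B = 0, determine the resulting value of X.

do(B=0) replaces the equation B <- -C + 3*Y - 3 with the constant B = 0.
Z = 2*Y - 2*C + 1  [with Y=6, C=-2]  = 17
X = -2*C - Z - B  [with C=-2, Z=17, B=0]  = -13

-13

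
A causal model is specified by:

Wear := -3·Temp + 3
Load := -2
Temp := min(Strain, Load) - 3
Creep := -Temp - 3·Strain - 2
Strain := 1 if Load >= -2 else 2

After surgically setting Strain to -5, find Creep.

Under do(Strain=-5), the mechanism Strain := 1 if Load >= -2 else 2 is discarded; Strain is fixed at -5.
Temp = min(Strain, Load) - 3  [with Strain=-5, Load=-2]  = -8
Creep = -Temp - 3·Strain - 2  [with Temp=-8, Strain=-5]  = 21

21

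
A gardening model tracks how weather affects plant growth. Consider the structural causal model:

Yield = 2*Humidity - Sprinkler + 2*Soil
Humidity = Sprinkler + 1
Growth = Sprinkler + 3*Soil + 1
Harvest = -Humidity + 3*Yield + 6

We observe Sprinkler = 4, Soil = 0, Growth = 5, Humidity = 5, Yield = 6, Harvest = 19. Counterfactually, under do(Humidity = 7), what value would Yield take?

Intervening sets Humidity = 7 and removes its equation (Humidity = Sprinkler + 1).
Yield = 2*Humidity - Sprinkler + 2*Soil  [with Humidity=7, Sprinkler=4, Soil=0]  = 10

10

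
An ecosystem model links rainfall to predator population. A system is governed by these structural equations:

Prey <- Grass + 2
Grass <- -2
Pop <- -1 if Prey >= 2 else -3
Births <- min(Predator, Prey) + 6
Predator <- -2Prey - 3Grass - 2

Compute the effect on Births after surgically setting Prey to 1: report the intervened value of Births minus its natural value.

1

Under do(Prey=1), the mechanism Prey <- Grass + 2 is discarded; Prey is fixed at 1.
Predator = -2Prey - 3Grass - 2  [with Prey=1, Grass=-2]  = 2
Births = min(Predator, Prey) + 6  [with Predator=2, Prey=1]  = 7
Without intervention: Prey = Grass + 2  [with Grass=-2]  = 0; Predator = -2Prey - 3Grass - 2  [with Prey=0, Grass=-2]  = 4; Births = min(Predator, Prey) + 6  [with Predator=4, Prey=0]  = 6.
Change = 7 − 6 = 1.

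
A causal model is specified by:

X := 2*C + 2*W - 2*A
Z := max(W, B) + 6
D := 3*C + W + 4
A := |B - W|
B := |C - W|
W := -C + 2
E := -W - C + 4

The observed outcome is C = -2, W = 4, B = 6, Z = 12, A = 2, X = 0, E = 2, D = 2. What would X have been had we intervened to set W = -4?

Under do(W=-4), the mechanism W := -C + 2 is discarded; W is fixed at -4.
B = |C - W|  [with C=-2, W=-4]  = 2
A = |B - W|  [with B=2, W=-4]  = 6
X = 2*C + 2*W - 2*A  [with C=-2, W=-4, A=6]  = -24

-24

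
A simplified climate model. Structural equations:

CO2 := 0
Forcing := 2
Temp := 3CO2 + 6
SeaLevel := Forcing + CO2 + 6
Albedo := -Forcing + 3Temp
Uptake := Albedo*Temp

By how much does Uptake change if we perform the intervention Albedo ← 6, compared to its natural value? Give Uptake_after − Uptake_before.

-60

Under do(Albedo=6), the mechanism Albedo := -Forcing + 3Temp is discarded; Albedo is fixed at 6.
Temp = 3CO2 + 6  [with CO2=0]  = 6
Uptake = Albedo*Temp  [with Albedo=6, Temp=6]  = 36
Without intervention: Temp = 3CO2 + 6  [with CO2=0]  = 6; Albedo = -Forcing + 3Temp  [with Forcing=2, Temp=6]  = 16; Uptake = Albedo*Temp  [with Albedo=16, Temp=6]  = 96.
Change = 36 − 96 = -60.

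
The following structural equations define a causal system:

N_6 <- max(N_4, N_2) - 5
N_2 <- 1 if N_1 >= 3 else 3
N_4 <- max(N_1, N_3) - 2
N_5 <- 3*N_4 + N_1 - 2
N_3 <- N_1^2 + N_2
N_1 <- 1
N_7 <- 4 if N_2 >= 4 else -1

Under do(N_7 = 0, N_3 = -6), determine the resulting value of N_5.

-4

Under do(N_7 = 0, N_3 = -6), each intervened variable's structural equation is replaced by its fixed value.
N_4 = max(N_1, N_3) - 2  [with N_1=1, N_3=-6]  = -1
N_5 = 3*N_4 + N_1 - 2  [with N_4=-1, N_1=1]  = -4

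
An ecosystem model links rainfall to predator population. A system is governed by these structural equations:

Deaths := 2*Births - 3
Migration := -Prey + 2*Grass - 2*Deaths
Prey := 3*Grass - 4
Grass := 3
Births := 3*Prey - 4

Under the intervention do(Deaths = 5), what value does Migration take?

Intervening sets Deaths = 5 and removes its equation (Deaths := 2*Births - 3).
Prey = 3*Grass - 4  [with Grass=3]  = 5
Migration = -Prey + 2*Grass - 2*Deaths  [with Prey=5, Grass=3, Deaths=5]  = -9

-9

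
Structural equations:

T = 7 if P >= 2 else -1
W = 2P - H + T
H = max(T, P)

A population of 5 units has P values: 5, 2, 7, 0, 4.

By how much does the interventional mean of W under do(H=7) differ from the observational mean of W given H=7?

-3.4

The intervention sets H=7 in all 5 units regardless of P. Recomputing W per unit gives 10, 4, 14, -8, 8; average 5.6.
Conditioning on H=7 selects the 4 unit(s) with P ∈ {5, 2, 7, 4}. Their W values: 10, 4, 14, 8. Mean = 9.
Difference = 5.6 − 9 = -3.4.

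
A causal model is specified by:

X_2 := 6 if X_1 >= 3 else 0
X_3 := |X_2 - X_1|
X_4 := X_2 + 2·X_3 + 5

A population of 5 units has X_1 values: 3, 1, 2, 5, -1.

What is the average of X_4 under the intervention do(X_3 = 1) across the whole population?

9.4

Every unit gets X_3=1 under the intervention. X_4 values become 13, 7, 7, 13, 7; E[X_4|do(X_3=1)] = 9.4.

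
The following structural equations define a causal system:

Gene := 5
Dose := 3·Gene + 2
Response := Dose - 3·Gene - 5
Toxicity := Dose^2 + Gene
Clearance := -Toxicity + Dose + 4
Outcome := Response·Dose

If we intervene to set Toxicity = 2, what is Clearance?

Intervening sets Toxicity = 2 and removes its equation (Toxicity := Dose^2 + Gene).
Dose = 3·Gene + 2  [with Gene=5]  = 17
Clearance = -Toxicity + Dose + 4  [with Toxicity=2, Dose=17]  = 19

19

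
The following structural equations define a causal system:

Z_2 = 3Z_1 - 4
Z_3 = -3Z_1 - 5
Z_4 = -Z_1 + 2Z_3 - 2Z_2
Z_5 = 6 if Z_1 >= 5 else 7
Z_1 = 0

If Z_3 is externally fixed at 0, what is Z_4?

The intervention breaks the incoming arrows to Z_3: Z_3 = -3Z_1 - 5 no longer applies, and Z_3 = 0.
Z_2 = 3Z_1 - 4  [with Z_1=0]  = -4
Z_4 = -Z_1 + 2Z_3 - 2Z_2  [with Z_1=0, Z_3=0, Z_2=-4]  = 8

8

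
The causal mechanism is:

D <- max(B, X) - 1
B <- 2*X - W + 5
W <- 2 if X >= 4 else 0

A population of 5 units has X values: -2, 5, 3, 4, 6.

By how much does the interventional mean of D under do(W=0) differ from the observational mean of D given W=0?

5.4

do(W=0) breaks W's dependence on X. With W=0 fixed, D across the units is 0, 14, 10, 12, 16, mean 10.4.
E[D|W=0] averages over only the 2 units with W=0 (X = -2, 3): D = 0, 10, mean 5.
Difference = 10.4 − 5 = 5.4.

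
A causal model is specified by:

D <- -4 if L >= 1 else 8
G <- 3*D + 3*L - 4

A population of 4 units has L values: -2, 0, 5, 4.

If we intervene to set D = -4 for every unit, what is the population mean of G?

Under do(D=-4), D's equation is replaced by D=-4 for every unit. Per-unit G: -22, -16, -1, -4. Mean = -10.75.

-10.75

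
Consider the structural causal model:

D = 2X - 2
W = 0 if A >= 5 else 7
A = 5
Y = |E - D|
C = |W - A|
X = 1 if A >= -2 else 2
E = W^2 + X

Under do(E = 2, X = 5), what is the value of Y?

6

Under do(E = 2, X = 5), each intervened variable's structural equation is replaced by its fixed value.
D = 2X - 2  [with X=5]  = 8
Y = |E - D|  [with E=2, D=8]  = 6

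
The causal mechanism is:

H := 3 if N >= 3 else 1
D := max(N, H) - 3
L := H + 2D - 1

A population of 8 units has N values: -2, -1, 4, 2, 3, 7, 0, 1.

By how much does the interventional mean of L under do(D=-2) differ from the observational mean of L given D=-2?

do(D=-2) breaks D's dependence on N. With D=-2 fixed, L across the units is -4, -4, -2, -4, -2, -2, -4, -4, mean -3.25.
E[L|D=-2] averages over only the 4 units with D=-2 (N = -2, -1, 0, 1): L = -4, -4, -4, -4, mean -4.
Difference = -3.25 − (-4) = 0.75.

0.75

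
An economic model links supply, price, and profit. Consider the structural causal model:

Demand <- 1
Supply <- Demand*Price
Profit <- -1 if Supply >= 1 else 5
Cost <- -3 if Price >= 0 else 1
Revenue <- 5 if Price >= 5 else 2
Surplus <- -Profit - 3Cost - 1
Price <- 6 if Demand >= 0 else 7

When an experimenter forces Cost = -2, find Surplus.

The intervention breaks the incoming arrows to Cost: Cost <- -3 if Price >= 0 else 1 no longer applies, and Cost = -2.
Price = 6 if Demand >= 0 else 7  [with Demand=1]  = 6
Supply = Demand*Price  [with Demand=1, Price=6]  = 6
Profit = -1 if Supply >= 1 else 5  [with Supply=6]  = -1
Surplus = -Profit - 3Cost - 1  [with Profit=-1, Cost=-2]  = 6

6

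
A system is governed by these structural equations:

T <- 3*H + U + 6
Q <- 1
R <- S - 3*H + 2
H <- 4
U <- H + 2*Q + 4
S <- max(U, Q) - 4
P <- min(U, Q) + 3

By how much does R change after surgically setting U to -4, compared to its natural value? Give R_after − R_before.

The intervention breaks the incoming arrows to U: U <- H + 2*Q + 4 no longer applies, and U = -4.
S = max(U, Q) - 4  [with U=-4, Q=1]  = -3
R = S - 3*H + 2  [with S=-3, H=4]  = -13
Without intervention: U = H + 2*Q + 4  [with H=4, Q=1]  = 10; S = max(U, Q) - 4  [with U=10, Q=1]  = 6; R = S - 3*H + 2  [with S=6, H=4]  = -4.
Change = -13 − (-4) = -9.

-9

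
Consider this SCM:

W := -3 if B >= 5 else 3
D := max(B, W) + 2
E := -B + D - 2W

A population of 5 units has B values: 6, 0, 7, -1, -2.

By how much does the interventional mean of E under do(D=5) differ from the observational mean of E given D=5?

do(D=5) breaks D's dependence on B. With D=5 fixed, E across the units is 5, -1, 4, 0, 1, mean 1.8.
Observing D=5 restricts to units where D's equation naturally yields 5: B ∈ {0, -1, -2}. In that subpopulation E = -1, 0, 1, mean 0.
Difference = 1.8 − 0 = 1.8.

1.8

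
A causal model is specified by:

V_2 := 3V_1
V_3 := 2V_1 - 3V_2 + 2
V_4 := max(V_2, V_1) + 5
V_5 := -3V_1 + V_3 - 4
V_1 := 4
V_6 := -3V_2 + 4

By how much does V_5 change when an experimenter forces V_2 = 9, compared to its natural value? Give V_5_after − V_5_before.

9

do(V_2=9) replaces the equation V_2 := 3V_1 with the constant V_2 = 9.
V_3 = 2V_1 - 3V_2 + 2  [with V_1=4, V_2=9]  = -17
V_5 = -3V_1 + V_3 - 4  [with V_1=4, V_3=-17]  = -33
Without intervention: V_2 = 3V_1  [with V_1=4]  = 12; V_3 = 2V_1 - 3V_2 + 2  [with V_1=4, V_2=12]  = -26; V_5 = -3V_1 + V_3 - 4  [with V_1=4, V_3=-26]  = -42.
Change = -33 − (-42) = 9.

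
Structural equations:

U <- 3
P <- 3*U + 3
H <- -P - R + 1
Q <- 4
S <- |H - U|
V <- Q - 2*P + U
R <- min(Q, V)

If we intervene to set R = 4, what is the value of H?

-15

The intervention breaks the incoming arrows to R: R <- min(Q, V) no longer applies, and R = 4.
P = 3*U + 3  [with U=3]  = 12
H = -P - R + 1  [with P=12, R=4]  = -15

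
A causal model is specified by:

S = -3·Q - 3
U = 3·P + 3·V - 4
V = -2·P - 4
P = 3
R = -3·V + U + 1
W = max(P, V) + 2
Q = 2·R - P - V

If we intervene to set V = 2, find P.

3

Under do(V=2), the mechanism V = -2·P - 4 is discarded; V is fixed at 2.
P is not downstream of the intervention, so its value is determined by the original equations.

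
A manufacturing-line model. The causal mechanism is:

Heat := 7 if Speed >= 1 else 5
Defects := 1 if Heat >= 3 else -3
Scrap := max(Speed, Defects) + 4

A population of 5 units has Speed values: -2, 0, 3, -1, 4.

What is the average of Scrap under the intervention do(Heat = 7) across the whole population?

Every unit gets Heat=7 under the intervention. Scrap values become 5, 5, 7, 5, 8; E[Scrap|do(Heat=7)] = 6.

6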